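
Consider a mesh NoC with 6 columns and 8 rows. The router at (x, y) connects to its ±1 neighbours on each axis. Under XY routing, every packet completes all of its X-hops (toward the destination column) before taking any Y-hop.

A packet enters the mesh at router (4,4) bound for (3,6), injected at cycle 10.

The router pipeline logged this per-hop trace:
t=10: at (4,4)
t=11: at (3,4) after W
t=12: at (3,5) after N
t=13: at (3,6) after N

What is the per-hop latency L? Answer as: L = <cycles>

From hop 0 (10) to hop 1 (11): +1 cycles.
Per-hop latency L = Δcyc = 1.

L = 1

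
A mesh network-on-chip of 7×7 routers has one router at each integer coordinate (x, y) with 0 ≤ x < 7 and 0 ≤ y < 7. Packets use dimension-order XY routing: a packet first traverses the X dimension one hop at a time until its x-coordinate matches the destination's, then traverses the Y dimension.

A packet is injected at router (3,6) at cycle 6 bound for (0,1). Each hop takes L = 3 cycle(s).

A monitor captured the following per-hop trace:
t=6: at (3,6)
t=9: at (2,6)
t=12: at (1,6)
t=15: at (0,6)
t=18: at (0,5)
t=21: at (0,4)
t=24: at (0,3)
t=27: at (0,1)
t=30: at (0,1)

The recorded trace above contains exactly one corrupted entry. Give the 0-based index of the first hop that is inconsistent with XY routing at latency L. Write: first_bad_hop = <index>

check 1→ d=(-1,0) cyc+3: ok
check 2→ d=(-1,0) cyc+3: ok
check 3→ d=(-1,0) cyc+3: ok
check 4→ d=(0,-1) cyc+3: ok
check 5→ d=(0,-1) cyc+3: ok
check 6→ d=(0,-1) cyc+3: ok
check 7→ d=(0,-2) cyc+3: BAD: non-unit step

first_bad_hop = 7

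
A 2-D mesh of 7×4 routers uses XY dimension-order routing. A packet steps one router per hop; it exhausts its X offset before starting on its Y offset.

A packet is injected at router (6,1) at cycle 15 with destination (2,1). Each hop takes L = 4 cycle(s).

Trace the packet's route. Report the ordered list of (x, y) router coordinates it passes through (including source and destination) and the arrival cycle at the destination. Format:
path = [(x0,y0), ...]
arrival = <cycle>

path = [(6,1), (5,1), (4,1), (3,1), (2,1)]
arrival = 31

src (6,1)  cyc=15
W→(5,1)  cyc=19
W→(4,1)  cyc=23
W→(3,1)  cyc=27
W→(2,1)  cyc=31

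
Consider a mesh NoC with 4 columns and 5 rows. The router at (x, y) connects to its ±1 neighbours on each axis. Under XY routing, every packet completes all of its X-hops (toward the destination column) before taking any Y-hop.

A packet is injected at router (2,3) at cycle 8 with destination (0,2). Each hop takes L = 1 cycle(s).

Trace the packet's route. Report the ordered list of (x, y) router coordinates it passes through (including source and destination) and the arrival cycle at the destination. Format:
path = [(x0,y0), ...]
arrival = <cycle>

path = [(2,3), (1,3), (0,3), (0,2)]
arrival = 11

  0. router=(2,3) cycle=8 (inject)
  1. router=(1,3) cycle=9 dir=W
  2. router=(0,3) cycle=10 dir=W
  3. router=(0,2) cycle=11 dir=S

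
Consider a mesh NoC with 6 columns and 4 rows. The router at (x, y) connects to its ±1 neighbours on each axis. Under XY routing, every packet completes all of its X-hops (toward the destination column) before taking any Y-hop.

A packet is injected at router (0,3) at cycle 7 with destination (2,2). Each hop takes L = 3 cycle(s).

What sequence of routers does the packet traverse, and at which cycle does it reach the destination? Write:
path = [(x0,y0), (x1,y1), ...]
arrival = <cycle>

src (0,3)  cyc=7
E→(1,3)  cyc=10
E→(2,3)  cyc=13
S→(2,2)  cyc=16

path = [(0,3), (1,3), (2,3), (2,2)]
arrival = 16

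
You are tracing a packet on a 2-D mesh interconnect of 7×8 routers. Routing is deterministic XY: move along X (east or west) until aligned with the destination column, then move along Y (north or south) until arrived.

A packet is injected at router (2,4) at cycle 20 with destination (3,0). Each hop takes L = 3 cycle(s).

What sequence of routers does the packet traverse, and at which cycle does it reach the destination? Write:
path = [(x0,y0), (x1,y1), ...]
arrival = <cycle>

[0] x=2 y=4 t=20
[1] x=3 y=4 t=23 →E
[2] x=3 y=3 t=26 →S
[3] x=3 y=2 t=29 →S
[4] x=3 y=1 t=32 →S
[5] x=3 y=0 t=35 →S

path = [(2,4), (3,4), (3,3), (3,2), (3,1), (3,0)]
arrival = 35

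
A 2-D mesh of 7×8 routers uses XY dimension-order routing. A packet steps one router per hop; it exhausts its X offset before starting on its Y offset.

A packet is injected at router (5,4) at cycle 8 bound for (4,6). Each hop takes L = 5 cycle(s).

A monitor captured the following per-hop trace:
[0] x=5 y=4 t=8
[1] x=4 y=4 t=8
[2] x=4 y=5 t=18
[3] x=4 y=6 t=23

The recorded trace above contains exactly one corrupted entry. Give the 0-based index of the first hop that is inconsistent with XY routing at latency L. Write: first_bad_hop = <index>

check 1→ d=(-1,0) cyc+0: BAD: Δcyc=0≠L

first_bad_hop = 1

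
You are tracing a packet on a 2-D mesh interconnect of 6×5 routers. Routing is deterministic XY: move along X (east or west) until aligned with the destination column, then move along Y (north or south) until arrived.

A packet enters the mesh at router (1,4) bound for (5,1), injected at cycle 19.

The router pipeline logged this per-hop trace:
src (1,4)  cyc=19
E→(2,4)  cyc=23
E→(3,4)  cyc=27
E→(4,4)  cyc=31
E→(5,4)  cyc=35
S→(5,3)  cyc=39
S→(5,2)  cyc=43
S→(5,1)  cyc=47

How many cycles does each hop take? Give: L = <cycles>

L = 4

Δcyc across hop 0→1: 23 − 19 = 4.
That increment is L by definition: L = 4.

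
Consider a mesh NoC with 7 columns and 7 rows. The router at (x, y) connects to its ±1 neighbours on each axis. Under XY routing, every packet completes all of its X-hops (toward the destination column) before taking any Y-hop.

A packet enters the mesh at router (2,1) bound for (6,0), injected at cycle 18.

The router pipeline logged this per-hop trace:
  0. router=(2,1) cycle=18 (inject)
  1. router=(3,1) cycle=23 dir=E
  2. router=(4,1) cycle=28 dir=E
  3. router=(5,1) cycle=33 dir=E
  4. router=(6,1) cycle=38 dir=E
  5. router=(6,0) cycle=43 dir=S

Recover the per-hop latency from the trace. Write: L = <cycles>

L = 5

cyc[1] − cyc[0] = 23 − 18 = 5.
Per-hop latency L = Δcyc = 5.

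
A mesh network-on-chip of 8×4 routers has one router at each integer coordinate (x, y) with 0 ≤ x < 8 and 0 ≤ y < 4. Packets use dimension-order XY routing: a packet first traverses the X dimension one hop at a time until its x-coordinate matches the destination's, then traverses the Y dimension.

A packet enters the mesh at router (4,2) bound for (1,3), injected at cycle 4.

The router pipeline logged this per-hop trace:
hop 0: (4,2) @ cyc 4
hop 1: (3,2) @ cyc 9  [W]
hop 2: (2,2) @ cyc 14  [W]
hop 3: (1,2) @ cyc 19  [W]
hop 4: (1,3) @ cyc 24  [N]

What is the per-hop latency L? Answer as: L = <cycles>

L = 5

From hop 0 (4) to hop 1 (9): +5 cycles.
Per-hop latency L = Δcyc = 5.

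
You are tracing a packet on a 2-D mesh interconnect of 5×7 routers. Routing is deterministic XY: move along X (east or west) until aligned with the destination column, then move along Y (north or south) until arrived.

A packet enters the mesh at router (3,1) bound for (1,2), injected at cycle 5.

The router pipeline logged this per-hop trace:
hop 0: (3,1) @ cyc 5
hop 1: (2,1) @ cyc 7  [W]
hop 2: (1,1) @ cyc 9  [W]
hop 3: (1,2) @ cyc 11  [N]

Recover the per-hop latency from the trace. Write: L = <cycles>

From hop 0 (5) to hop 1 (7): +2 cycles.
That increment is L by definition: L = 2.

L = 2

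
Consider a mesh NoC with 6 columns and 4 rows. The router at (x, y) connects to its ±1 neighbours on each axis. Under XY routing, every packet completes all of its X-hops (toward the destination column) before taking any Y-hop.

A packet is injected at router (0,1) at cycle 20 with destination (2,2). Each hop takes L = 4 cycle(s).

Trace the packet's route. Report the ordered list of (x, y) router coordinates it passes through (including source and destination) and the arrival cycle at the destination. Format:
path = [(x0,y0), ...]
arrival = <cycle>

  0. router=(0,1) cycle=20 (inject)
  1. router=(1,1) cycle=24 dir=E
  2. router=(2,1) cycle=28 dir=E
  3. router=(2,2) cycle=32 dir=N

path = [(0,1), (1,1), (2,1), (2,2)]
arrival = 32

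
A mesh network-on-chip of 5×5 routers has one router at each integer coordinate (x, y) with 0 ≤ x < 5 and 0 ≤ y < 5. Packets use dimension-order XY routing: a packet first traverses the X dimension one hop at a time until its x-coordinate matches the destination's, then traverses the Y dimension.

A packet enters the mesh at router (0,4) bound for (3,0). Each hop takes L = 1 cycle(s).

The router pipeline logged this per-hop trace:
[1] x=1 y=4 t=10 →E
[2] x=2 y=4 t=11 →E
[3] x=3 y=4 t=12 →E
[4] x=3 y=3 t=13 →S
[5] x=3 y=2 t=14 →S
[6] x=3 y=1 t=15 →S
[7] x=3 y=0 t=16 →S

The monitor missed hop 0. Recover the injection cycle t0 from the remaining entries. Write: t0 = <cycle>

t0 = 9

cyc[1] = 10 and cyc[k] = t0 + k·L for every k.
t0 = cyc[1] − L = 10 − 1 = 9.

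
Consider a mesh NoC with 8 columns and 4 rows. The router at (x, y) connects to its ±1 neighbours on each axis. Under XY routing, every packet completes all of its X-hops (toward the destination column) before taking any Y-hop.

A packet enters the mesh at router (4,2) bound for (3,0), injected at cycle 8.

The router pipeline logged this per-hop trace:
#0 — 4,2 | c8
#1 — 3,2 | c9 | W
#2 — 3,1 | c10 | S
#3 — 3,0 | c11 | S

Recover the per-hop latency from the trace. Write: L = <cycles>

L = 1

From hop 0 (8) to hop 1 (9): +1 cycles.
That increment is L by definition: L = 1.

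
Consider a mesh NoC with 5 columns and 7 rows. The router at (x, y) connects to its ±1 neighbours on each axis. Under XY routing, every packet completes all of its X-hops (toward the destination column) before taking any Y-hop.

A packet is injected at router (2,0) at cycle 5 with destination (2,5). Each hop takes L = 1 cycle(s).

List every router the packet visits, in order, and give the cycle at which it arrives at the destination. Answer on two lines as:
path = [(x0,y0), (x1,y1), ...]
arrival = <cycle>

path = [(2,0), (2,1), (2,2), (2,3), (2,4), (2,5)]
arrival = 10

[0] x=2 y=0 t=5
[1] x=2 y=1 t=6 →N
[2] x=2 y=2 t=7 →N
[3] x=2 y=3 t=8 →N
[4] x=2 y=4 t=9 →N
[5] x=2 y=5 t=10 →N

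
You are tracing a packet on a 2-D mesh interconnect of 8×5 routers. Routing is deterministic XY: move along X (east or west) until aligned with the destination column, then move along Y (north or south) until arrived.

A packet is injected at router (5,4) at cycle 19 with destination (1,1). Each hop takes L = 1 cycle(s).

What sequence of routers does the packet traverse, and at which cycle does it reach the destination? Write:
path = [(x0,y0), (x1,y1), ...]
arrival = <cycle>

path = [(5,4), (4,4), (3,4), (2,4), (1,4), (1,3), (1,2), (1,1)]
arrival = 26

#0 — 5,4 | c19
#1 — 4,4 | c20 | W
#2 — 3,4 | c21 | W
#3 — 2,4 | c22 | W
#4 — 1,4 | c23 | W
#5 — 1,3 | c24 | S
#6 — 1,2 | c25 | S
#7 — 1,1 | c26 | S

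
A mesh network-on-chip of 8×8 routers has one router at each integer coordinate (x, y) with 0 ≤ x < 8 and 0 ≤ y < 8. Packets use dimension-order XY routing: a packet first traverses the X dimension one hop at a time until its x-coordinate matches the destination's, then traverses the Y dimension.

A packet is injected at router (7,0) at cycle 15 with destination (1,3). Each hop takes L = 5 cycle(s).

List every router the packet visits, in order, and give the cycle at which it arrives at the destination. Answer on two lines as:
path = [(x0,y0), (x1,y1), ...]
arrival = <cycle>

[0] x=7 y=0 t=15
[1] x=6 y=0 t=20 →W
[2] x=5 y=0 t=25 →W
[3] x=4 y=0 t=30 →W
[4] x=3 y=0 t=35 →W
[5] x=2 y=0 t=40 →W
[6] x=1 y=0 t=45 →W
[7] x=1 y=1 t=50 →N
[8] x=1 y=2 t=55 →N
[9] x=1 y=3 t=60 →N

path = [(7,0), (6,0), (5,0), (4,0), (3,0), (2,0), (1,0), (1,1), (1,2), (1,3)]
arrival = 60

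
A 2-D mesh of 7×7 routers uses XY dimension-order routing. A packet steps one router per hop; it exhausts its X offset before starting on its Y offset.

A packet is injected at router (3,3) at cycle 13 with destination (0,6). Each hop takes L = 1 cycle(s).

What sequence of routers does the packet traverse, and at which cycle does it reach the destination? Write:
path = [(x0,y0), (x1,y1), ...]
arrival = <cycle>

[0] x=3 y=3 t=13
[1] x=2 y=3 t=14 →W
[2] x=1 y=3 t=15 →W
[3] x=0 y=3 t=16 →W
[4] x=0 y=4 t=17 →N
[5] x=0 y=5 t=18 →N
[6] x=0 y=6 t=19 →N

path = [(3,3), (2,3), (1,3), (0,3), (0,4), (0,5), (0,6)]
arrival = 19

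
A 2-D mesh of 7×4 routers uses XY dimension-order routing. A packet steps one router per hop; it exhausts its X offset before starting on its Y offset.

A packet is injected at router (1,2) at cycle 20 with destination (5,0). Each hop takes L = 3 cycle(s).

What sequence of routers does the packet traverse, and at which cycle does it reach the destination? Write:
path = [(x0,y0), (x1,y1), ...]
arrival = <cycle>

src (1,2)  cyc=20
E→(2,2)  cyc=23
E→(3,2)  cyc=26
E→(4,2)  cyc=29
E→(5,2)  cyc=32
S→(5,1)  cyc=35
S→(5,0)  cyc=38

path = [(1,2), (2,2), (3,2), (4,2), (5,2), (5,1), (5,0)]
arrival = 38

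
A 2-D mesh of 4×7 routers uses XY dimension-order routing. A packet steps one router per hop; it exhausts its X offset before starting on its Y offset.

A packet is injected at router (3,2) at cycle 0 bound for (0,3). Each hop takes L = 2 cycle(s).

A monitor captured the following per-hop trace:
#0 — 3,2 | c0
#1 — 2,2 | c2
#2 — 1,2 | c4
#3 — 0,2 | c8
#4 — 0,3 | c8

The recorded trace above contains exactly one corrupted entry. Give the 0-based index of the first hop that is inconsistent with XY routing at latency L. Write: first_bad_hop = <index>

  1: Δx=-1 Δy=+0 Δt=2 [ok]
  2: Δx=-1 Δy=+0 Δt=2 [ok]
  3: Δx=-1 Δy=+0 Δt=4 [BAD: Δcyc=4≠L]

first_bad_hop = 3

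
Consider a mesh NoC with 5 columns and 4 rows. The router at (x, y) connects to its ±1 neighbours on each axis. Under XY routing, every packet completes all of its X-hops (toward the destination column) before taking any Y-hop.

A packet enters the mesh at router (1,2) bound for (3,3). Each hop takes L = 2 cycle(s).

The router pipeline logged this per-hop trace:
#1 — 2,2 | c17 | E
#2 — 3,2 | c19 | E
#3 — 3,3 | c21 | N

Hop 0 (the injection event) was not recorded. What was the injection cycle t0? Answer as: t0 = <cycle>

At hop 1 the cycle is 17; in general cyc_k = t0 + kL.
Therefore t0 = 17 − L = 15.

t0 = 15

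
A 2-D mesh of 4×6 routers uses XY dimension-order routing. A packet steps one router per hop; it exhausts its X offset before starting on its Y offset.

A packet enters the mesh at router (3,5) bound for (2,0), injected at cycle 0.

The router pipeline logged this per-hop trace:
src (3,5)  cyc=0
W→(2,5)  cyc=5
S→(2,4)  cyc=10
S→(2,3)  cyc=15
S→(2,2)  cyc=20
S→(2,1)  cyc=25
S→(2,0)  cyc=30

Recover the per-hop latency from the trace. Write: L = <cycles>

L = 5

From hop 0 (0) to hop 1 (5): +5 cycles.
One hop costs L cycles, so L = 5.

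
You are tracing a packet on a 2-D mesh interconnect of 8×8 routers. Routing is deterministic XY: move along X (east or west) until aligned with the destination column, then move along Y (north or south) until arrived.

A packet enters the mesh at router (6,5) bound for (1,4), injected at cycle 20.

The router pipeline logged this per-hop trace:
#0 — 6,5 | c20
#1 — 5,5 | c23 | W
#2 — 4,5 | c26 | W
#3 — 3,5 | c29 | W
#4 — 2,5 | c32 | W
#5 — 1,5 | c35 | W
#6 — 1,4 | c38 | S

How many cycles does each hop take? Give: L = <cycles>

L = 3

Between hops 0 and 1 the cycle counter advances 23 − 20 = 3.
That increment is L by definition: L = 3.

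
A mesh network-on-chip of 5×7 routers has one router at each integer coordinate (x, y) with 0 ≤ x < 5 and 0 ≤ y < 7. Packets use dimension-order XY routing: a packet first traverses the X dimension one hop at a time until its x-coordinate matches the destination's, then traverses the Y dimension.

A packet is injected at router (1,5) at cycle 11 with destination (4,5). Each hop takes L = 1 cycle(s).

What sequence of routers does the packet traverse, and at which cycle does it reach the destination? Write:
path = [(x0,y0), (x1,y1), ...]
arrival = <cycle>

#0 — 1,5 | c11
#1 — 2,5 | c12 | E
#2 — 3,5 | c13 | E
#3 — 4,5 | c14 | E

path = [(1,5), (2,5), (3,5), (4,5)]
arrival = 14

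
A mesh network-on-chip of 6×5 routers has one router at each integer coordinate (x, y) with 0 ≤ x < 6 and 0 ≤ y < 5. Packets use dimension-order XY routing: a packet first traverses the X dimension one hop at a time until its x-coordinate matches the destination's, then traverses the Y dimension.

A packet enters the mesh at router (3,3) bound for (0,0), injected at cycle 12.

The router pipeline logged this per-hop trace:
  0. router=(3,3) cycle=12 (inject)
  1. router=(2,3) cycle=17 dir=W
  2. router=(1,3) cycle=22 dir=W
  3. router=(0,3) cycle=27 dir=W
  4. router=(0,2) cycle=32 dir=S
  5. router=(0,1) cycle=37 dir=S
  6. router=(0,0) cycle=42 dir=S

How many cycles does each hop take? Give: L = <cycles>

L = 5

Between hops 0 and 1 the cycle counter advances 17 − 12 = 5.
Each hop adds L, hence L = 5.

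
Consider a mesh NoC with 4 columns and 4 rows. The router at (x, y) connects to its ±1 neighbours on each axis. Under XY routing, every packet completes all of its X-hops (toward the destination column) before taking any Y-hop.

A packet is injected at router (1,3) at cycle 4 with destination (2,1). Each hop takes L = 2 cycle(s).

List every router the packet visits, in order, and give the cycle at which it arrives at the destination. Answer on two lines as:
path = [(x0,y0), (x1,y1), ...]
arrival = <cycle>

src (1,3)  cyc=4
E→(2,3)  cyc=6
S→(2,2)  cyc=8
S→(2,1)  cyc=10

path = [(1,3), (2,3), (2,2), (2,1)]
arrival = 10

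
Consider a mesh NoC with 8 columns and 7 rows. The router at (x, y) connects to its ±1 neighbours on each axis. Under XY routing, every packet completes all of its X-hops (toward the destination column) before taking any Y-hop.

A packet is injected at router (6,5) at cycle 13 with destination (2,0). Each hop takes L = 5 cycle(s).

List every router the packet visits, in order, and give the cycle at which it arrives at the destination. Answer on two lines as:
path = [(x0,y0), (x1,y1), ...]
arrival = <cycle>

[0] x=6 y=5 t=13
[1] x=5 y=5 t=18 →W
[2] x=4 y=5 t=23 →W
[3] x=3 y=5 t=28 →W
[4] x=2 y=5 t=33 →W
[5] x=2 y=4 t=38 →S
[6] x=2 y=3 t=43 →S
[7] x=2 y=2 t=48 →S
[8] x=2 y=1 t=53 →S
[9] x=2 y=0 t=58 →S

path = [(6,5), (5,5), (4,5), (3,5), (2,5), (2,4), (2,3), (2,2), (2,1), (2,0)]
arrival = 58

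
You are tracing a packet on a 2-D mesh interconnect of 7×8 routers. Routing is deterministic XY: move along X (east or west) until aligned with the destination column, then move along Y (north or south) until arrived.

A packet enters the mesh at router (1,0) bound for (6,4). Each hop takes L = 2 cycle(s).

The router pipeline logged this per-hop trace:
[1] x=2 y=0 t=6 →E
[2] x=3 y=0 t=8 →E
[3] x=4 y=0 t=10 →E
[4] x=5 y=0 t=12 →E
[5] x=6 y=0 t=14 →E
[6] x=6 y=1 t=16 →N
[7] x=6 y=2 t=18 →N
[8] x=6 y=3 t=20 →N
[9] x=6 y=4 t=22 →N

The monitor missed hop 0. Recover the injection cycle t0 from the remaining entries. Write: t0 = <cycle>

t0 = 4

The first recorded entry is hop 1 at cycle 6.
So t0 = 6 − 1·2 = 4.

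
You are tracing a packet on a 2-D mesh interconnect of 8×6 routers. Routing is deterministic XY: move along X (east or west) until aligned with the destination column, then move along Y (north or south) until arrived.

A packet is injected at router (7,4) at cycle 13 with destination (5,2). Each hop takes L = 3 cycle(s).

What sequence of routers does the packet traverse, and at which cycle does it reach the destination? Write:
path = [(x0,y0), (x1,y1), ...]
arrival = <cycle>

src (7,4)  cyc=13
W→(6,4)  cyc=16
W→(5,4)  cyc=19
S→(5,3)  cyc=22
S→(5,2)  cyc=25

path = [(7,4), (6,4), (5,4), (5,3), (5,2)]
arrival = 25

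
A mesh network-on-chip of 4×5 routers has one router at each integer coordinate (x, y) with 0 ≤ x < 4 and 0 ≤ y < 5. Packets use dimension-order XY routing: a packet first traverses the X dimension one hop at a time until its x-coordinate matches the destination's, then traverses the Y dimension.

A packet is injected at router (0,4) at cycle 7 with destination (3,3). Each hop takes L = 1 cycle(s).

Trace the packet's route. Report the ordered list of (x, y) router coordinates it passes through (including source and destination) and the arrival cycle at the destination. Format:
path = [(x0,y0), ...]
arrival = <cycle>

src (0,4)  cyc=7
E→(1,4)  cyc=8
E→(2,4)  cyc=9
E→(3,4)  cyc=10
S→(3,3)  cyc=11

path = [(0,4), (1,4), (2,4), (3,4), (3,3)]
arrival = 11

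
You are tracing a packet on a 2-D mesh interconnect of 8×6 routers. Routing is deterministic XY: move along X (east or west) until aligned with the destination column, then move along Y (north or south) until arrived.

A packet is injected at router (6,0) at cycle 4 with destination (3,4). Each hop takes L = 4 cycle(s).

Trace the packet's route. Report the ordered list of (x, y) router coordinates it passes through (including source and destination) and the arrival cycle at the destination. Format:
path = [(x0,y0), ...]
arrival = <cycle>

path = [(6,0), (5,0), (4,0), (3,0), (3,1), (3,2), (3,3), (3,4)]
arrival = 32

t=4: at (6,0)
t=8: at (5,0) after W
t=12: at (4,0) after W
t=16: at (3,0) after W
t=20: at (3,1) after N
t=24: at (3,2) after N
t=28: at (3,3) after N
t=32: at (3,4) after N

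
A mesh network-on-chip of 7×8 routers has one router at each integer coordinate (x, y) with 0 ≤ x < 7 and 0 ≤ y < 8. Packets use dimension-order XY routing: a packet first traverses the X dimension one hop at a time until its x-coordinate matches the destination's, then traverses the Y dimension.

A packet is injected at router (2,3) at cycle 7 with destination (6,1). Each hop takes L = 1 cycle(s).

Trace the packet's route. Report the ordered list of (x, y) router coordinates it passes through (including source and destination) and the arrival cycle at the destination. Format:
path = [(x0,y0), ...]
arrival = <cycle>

  0. router=(2,3) cycle=7 (inject)
  1. router=(3,3) cycle=8 dir=E
  2. router=(4,3) cycle=9 dir=E
  3. router=(5,3) cycle=10 dir=E
  4. router=(6,3) cycle=11 dir=E
  5. router=(6,2) cycle=12 dir=S
  6. router=(6,1) cycle=13 dir=S

path = [(2,3), (3,3), (4,3), (5,3), (6,3), (6,2), (6,1)]
arrival = 13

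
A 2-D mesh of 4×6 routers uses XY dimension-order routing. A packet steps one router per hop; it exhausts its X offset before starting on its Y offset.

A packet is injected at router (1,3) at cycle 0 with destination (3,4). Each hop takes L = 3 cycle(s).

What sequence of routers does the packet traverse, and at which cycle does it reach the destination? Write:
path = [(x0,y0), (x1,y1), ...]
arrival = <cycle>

path = [(1,3), (2,3), (3,3), (3,4)]
arrival = 9

  0. router=(1,3) cycle=0 (inject)
  1. router=(2,3) cycle=3 dir=E
  2. router=(3,3) cycle=6 dir=E
  3. router=(3,4) cycle=9 dir=N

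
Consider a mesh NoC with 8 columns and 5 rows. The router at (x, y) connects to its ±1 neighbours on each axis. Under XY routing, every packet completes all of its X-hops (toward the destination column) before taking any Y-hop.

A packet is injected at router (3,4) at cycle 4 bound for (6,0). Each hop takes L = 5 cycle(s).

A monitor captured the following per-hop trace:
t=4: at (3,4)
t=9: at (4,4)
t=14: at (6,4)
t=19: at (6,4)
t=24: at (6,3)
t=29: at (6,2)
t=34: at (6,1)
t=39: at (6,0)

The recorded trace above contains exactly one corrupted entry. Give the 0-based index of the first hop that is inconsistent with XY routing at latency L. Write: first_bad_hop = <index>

first_bad_hop = 2

hop 1: step (+1,+0), +5 cyc — ok
hop 2: step (+2,+0), +5 cyc — BAD: non-unit step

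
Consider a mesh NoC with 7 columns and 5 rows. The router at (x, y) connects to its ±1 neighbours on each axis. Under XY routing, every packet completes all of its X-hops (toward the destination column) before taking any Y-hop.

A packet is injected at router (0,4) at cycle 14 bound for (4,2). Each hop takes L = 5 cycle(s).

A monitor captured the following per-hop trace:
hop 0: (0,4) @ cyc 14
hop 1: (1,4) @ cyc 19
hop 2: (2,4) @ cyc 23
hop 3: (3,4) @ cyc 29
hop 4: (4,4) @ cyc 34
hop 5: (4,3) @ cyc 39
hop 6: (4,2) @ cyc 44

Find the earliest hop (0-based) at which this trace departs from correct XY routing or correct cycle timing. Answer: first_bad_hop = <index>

first_bad_hop = 2

check 1→ d=(1,0) cyc+5: ok
check 2→ d=(1,0) cyc+4: BAD: Δcyc=4≠L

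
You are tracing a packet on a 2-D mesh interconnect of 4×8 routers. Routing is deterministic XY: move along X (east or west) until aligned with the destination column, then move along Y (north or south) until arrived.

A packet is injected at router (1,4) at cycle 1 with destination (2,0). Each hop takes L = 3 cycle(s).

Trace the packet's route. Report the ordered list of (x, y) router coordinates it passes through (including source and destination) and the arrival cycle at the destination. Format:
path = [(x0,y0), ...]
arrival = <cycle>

path = [(1,4), (2,4), (2,3), (2,2), (2,1), (2,0)]
arrival = 16

t=1: at (1,4)
t=4: at (2,4) after E
t=7: at (2,3) after S
t=10: at (2,2) after S
t=13: at (2,1) after S
t=16: at (2,0) after S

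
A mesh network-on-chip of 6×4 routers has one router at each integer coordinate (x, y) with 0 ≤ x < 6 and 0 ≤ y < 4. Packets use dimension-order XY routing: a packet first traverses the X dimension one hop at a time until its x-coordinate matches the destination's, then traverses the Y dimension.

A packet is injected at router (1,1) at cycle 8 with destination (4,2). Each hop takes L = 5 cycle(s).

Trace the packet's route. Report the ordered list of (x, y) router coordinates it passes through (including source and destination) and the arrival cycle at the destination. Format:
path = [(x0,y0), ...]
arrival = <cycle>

path = [(1,1), (2,1), (3,1), (4,1), (4,2)]
arrival = 28

src (1,1)  cyc=8
E→(2,1)  cyc=13
E→(3,1)  cyc=18
E→(4,1)  cyc=23
N→(4,2)  cyc=28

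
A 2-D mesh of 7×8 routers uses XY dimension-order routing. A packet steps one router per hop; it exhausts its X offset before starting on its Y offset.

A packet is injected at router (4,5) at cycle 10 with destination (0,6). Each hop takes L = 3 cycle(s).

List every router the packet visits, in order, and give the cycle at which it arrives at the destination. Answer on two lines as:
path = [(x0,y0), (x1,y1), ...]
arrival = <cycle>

  0. router=(4,5) cycle=10 (inject)
  1. router=(3,5) cycle=13 dir=W
  2. router=(2,5) cycle=16 dir=W
  3. router=(1,5) cycle=19 dir=W
  4. router=(0,5) cycle=22 dir=W
  5. router=(0,6) cycle=25 dir=N

path = [(4,5), (3,5), (2,5), (1,5), (0,5), (0,6)]
arrival = 25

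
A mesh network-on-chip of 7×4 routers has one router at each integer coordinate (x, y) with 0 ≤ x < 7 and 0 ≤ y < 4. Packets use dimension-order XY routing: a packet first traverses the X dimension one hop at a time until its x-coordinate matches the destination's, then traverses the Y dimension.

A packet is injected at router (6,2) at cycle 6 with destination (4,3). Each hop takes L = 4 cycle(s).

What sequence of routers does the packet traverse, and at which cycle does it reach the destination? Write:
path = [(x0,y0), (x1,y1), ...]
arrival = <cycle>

  0. router=(6,2) cycle=6 (inject)
  1. router=(5,2) cycle=10 dir=W
  2. router=(4,2) cycle=14 dir=W
  3. router=(4,3) cycle=18 dir=N

path = [(6,2), (5,2), (4,2), (4,3)]
arrival = 18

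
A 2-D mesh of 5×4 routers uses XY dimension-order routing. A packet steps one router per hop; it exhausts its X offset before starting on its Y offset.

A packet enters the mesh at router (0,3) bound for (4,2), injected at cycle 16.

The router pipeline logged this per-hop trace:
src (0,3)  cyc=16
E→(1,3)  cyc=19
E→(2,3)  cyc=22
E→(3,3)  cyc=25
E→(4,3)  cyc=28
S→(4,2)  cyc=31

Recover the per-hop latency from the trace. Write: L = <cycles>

Δcyc across hop 0→1: 19 − 16 = 3.
One hop costs L cycles, so L = 3.

L = 3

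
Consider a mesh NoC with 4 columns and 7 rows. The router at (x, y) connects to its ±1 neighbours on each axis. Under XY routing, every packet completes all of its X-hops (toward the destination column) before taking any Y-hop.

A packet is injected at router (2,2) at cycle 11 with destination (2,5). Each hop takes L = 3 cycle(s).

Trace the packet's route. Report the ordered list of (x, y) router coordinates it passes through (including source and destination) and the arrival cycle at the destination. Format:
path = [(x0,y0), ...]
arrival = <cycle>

path = [(2,2), (2,3), (2,4), (2,5)]
arrival = 20

t=11: at (2,2)
t=14: at (2,3) after N
t=17: at (2,4) after N
t=20: at (2,5) after N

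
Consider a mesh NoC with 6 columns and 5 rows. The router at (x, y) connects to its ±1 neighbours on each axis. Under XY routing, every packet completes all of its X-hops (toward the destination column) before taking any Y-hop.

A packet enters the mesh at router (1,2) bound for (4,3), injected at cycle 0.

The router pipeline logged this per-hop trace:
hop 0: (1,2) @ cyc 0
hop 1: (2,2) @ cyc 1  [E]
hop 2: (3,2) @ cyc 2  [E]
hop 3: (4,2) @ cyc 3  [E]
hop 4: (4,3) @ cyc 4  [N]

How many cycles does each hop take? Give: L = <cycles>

L = 1

From hop 0 (0) to hop 1 (1): +1 cycles.
That increment is L by definition: L = 1.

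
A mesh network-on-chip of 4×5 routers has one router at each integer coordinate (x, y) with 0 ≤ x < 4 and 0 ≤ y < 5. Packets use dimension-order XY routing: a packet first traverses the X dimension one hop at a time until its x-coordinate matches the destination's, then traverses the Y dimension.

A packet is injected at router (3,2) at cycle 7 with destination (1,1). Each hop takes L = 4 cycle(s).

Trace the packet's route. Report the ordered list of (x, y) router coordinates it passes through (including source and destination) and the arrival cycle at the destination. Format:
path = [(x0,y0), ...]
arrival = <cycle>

t=7: at (3,2)
t=11: at (2,2) after W
t=15: at (1,2) after W
t=19: at (1,1) after S

path = [(3,2), (2,2), (1,2), (1,1)]
arrival = 19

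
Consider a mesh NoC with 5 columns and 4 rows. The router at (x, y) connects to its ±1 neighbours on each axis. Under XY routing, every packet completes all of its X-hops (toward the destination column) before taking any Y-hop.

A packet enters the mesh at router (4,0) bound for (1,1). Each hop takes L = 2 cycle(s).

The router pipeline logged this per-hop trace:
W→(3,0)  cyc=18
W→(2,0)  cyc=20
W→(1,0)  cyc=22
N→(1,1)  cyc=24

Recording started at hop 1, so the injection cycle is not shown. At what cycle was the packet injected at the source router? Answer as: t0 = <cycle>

t0 = 16

cyc[1] = 18 and cyc[k] = t0 + k·L for every k.
Subtract one hop: t0 = 18 − 2 = 16.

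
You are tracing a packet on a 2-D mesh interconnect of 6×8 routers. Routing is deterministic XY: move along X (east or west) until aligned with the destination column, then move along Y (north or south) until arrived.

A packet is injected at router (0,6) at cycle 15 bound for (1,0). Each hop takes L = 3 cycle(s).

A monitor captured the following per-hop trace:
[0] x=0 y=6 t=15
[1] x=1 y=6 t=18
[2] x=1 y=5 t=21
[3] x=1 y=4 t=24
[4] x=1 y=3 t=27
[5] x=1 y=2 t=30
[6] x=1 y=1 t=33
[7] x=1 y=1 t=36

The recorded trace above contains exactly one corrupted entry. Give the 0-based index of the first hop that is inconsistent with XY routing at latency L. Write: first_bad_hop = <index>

[1] (+1,+0) / 3c ⇒ ok
[2] (+0,-1) / 3c ⇒ ok
[3] (+0,-1) / 3c ⇒ ok
[4] (+0,-1) / 3c ⇒ ok
[5] (+0,-1) / 3c ⇒ ok
[6] (+0,-1) / 3c ⇒ ok
[7] (+0,+0) / 3c ⇒ BAD: non-unit step

first_bad_hop = 7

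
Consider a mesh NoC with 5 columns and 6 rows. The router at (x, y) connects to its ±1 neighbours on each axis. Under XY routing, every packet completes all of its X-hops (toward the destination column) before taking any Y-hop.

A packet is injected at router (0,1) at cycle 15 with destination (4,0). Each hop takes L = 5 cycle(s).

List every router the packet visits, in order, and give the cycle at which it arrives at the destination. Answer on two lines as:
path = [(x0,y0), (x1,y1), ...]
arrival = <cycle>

#0 — 0,1 | c15
#1 — 1,1 | c20 | E
#2 — 2,1 | c25 | E
#3 — 3,1 | c30 | E
#4 — 4,1 | c35 | E
#5 — 4,0 | c40 | S

path = [(0,1), (1,1), (2,1), (3,1), (4,1), (4,0)]
arrival = 40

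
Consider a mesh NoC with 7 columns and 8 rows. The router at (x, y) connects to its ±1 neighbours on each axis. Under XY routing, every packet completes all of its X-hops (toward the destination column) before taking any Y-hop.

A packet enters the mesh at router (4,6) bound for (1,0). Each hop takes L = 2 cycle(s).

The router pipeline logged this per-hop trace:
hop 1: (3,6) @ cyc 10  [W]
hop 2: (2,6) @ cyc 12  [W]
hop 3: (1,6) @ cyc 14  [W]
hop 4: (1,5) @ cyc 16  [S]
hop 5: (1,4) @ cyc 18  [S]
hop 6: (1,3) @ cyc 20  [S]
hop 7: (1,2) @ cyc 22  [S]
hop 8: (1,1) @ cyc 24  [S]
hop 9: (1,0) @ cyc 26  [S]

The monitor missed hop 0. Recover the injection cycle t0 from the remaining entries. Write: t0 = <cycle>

The first recorded entry is hop 1 at cycle 10.
t0 = cyc[1] − L = 10 − 2 = 8.

t0 = 8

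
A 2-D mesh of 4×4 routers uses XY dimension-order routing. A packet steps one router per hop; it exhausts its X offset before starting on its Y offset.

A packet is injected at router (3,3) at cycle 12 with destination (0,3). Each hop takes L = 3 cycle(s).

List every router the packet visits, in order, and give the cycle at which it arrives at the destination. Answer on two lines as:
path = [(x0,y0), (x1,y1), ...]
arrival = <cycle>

path = [(3,3), (2,3), (1,3), (0,3)]
arrival = 21

[0] x=3 y=3 t=12
[1] x=2 y=3 t=15 →W
[2] x=1 y=3 t=18 →W
[3] x=0 y=3 t=21 →W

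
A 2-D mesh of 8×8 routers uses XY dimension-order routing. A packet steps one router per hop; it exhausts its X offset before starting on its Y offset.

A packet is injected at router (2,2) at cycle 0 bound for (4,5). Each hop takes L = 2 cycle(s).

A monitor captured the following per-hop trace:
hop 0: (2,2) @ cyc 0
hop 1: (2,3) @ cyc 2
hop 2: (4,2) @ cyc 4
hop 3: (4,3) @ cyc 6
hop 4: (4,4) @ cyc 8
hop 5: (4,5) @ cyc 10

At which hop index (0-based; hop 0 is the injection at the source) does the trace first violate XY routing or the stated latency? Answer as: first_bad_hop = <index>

hop 1: step (+0,+1), +2 cyc — BAD: Y-move but x=2≠4

first_bad_hop = 1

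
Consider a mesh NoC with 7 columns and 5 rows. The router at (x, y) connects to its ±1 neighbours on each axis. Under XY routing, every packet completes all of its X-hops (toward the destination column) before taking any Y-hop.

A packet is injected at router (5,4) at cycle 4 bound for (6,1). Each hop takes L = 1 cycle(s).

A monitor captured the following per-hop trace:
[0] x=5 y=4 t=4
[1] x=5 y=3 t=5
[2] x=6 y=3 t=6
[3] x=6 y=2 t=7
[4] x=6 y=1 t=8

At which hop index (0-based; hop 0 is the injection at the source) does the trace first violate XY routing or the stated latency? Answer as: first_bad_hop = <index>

check 1→ d=(0,-1) cyc+1: BAD: Y-move but x=5≠6

first_bad_hop = 1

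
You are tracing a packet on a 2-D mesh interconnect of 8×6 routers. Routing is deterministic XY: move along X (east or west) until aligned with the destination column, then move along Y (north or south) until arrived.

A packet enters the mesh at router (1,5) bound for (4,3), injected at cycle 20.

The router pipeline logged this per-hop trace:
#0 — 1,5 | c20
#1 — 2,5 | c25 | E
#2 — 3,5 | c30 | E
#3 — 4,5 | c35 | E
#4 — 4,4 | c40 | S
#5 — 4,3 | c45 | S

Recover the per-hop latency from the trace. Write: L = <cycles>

L = 5

Δcyc across hop 0→1: 25 − 20 = 5.
Each hop adds L, hence L = 5.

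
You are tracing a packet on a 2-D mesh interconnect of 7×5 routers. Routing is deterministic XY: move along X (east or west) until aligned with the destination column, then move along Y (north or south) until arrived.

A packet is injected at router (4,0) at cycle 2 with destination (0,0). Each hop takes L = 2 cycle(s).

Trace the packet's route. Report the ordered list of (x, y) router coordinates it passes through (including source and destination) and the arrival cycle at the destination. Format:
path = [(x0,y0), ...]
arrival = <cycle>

path = [(4,0), (3,0), (2,0), (1,0), (0,0)]
arrival = 10

#0 — 4,0 | c2
#1 — 3,0 | c4 | W
#2 — 2,0 | c6 | W
#3 — 1,0 | c8 | W
#4 — 0,0 | c10 | W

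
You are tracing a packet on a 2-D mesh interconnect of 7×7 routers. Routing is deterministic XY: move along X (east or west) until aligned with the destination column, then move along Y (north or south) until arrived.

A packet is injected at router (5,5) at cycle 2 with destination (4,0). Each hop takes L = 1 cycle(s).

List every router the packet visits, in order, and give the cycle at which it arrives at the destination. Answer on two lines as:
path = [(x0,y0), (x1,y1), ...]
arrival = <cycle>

path = [(5,5), (4,5), (4,4), (4,3), (4,2), (4,1), (4,0)]
arrival = 8

t=2: at (5,5)
t=3: at (4,5) after W
t=4: at (4,4) after S
t=5: at (4,3) after S
t=6: at (4,2) after S
t=7: at (4,1) after S
t=8: at (4,0) after S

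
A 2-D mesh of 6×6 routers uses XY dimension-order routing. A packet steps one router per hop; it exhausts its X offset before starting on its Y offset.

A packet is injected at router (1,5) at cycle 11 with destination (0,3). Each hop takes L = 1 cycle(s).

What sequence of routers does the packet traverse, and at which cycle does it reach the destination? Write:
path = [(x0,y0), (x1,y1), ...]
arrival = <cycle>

hop 0: (1,5) @ cyc 11
hop 1: (0,5) @ cyc 12  [W]
hop 2: (0,4) @ cyc 13  [S]
hop 3: (0,3) @ cyc 14  [S]

path = [(1,5), (0,5), (0,4), (0,3)]
arrival = 14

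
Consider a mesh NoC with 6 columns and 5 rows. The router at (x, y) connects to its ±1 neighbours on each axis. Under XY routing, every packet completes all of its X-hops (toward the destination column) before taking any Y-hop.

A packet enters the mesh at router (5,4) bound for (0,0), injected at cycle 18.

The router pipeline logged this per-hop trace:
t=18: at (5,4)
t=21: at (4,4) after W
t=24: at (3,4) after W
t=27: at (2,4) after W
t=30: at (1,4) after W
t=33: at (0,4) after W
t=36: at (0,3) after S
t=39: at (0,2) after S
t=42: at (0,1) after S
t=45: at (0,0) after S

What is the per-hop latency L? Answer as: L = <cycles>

Between hops 0 and 1 the cycle counter advances 21 − 18 = 3.
That increment is L by definition: L = 3.

L = 3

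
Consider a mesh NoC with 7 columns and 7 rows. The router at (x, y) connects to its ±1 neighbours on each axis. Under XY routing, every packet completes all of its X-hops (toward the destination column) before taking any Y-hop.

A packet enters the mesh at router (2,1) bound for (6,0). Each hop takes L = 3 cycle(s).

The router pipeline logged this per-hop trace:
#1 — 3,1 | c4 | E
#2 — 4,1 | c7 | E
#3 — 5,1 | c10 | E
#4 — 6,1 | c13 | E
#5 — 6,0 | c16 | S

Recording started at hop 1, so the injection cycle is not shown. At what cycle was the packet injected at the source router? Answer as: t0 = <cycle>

t0 = 1

Hop 1 reached at cycle 4; hop k is at t0 + k·L.
Subtract one hop: t0 = 4 − 3 = 1.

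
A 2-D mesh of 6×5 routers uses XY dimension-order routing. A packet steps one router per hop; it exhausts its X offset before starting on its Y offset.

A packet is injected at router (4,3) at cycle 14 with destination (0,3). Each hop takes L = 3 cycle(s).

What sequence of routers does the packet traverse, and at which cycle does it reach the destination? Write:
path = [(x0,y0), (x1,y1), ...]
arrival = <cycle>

path = [(4,3), (3,3), (2,3), (1,3), (0,3)]
arrival = 26

src (4,3)  cyc=14
W→(3,3)  cyc=17
W→(2,3)  cyc=20
W→(1,3)  cyc=23
W→(0,3)  cyc=26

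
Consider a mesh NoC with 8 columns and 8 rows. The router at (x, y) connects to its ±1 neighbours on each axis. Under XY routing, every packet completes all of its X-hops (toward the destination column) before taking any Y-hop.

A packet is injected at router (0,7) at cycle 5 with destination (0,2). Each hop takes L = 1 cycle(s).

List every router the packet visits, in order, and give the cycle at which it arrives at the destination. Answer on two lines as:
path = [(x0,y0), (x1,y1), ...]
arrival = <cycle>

path = [(0,7), (0,6), (0,5), (0,4), (0,3), (0,2)]
arrival = 10

#0 — 0,7 | c5
#1 — 0,6 | c6 | S
#2 — 0,5 | c7 | S
#3 — 0,4 | c8 | S
#4 — 0,3 | c9 | S
#5 — 0,2 | c10 | S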